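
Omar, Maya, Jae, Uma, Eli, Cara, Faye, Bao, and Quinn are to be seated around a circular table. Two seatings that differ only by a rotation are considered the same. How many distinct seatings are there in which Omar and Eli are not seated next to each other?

30240

All circular seatings of 9 people number (8)! = 40320.
Those with Omar next to Eli: fuse the pair into one unit and seat 8 units around a circle — 2·(7)! = 10080.
Subtracting, 40320 − 10080 = 30240.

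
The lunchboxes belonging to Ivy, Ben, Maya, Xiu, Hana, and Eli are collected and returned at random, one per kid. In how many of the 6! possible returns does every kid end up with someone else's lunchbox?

265

Let Aᵢ be the assignments in which kid i gets their own lunchbox. We want the size of the complement of A₁∪…∪A_6.
By inclusion–exclusion this is Σ_{j=0}^{6} (−1)^j C(6,j)·(6−j)!.
Computing: 720 − 720 + 360 − 120 + 30 − 6 + 1 = 265.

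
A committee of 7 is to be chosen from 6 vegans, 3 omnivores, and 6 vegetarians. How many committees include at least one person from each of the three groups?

5571

Unrestricted: C(15,7) = 6435 ways to pick any 7 of the 15.
Selections missing a whole group: no vegans → C(9,7) = 36; no omnivores → C(12,7) = 792; no vegetarians → C(9,7) = 36.
Add back selections omitting two groups (i.e. drawn from a single group): C(6,7) + C(3,7) + C(6,7) = 0.
By inclusion–exclusion: 6435 − 864 + 0 = 5571.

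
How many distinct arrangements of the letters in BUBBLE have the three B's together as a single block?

Treat the 3 copies of B as a single block. The multiset to arrange is then {BBB, E, L, U}, 4 items in all.
All 4 items are distinct, so there are (4)! = 24 arrangements.

24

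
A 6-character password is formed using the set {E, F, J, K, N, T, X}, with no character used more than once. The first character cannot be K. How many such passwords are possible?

4320

The first character has 7−1 = 6 choices (anything except K).
The remaining 5 characters are filled from the other 6 symbols without repetition: 6 × 5 × 4 × 3 × 2 = 720.
Total: 6 × 720 = 4320.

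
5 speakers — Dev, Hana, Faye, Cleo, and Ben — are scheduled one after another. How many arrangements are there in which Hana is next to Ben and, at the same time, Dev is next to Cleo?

24

Treat {Hana,Ben} as one block (2 orders) and {Dev,Cleo} as another (2 orders).
That leaves 3 units to arrange: 2 × 2 × 3! = 4 × 6 = 24.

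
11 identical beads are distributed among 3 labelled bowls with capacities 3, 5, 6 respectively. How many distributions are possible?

Without the upper bounds there are C(13,2) = 78 ways to split 11 among 3 bowls.
Subtract solutions that violate a single cap (substitute x_i' = x_i − (cap_i+1)): x_1 ≥ 4 gives C(9,2) = 36; x_2 ≥ 6 gives C(7,2) = 21; x_3 ≥ 7 gives C(6,2) = 15. Together 72.
Add back pairs where two caps are both exceeded: 3 + 1 + 0 = 4.
By inclusion–exclusion the count is 78 − 72 + 4 = 10.

10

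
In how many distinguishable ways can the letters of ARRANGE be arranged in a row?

ARRANGE has 7 letters with A appearing twice and R appearing twice.
Dividing 7! = 5040 by 2!·2! = 4 for the repeated letters gives 1260.

1260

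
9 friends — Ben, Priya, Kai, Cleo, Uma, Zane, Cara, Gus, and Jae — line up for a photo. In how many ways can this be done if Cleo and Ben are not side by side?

Of the 9! = 362880 arrangements, those with Cleo and Ben adjacent number 2 × 8! = 80640 (treat the pair as a block with 2 internal orders).
Complementary counting: 362880 − 80640 = 282240.

282240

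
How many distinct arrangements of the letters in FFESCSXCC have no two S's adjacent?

Total arrangements of FFESCSXCC: 9!/(3!·2!·2!) = 15120.
If the two S's are adjacent, glue them into one block, leaving 8 items to arrange: (8)!/(3!·2!) = 3360 ways.
Hence 15120 − 3360 = 11760.

11760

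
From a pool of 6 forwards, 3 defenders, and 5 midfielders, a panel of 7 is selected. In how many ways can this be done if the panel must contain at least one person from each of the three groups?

3058

With no constraint there are C(14,7) = 3432 possible selections.
Selections missing a whole group: no forwards → C(8,7) = 8; no defenders → C(11,7) = 330; no midfielders → C(9,7) = 36.
Add back selections omitting two groups (i.e. drawn from a single group): C(6,7) + C(3,7) + C(5,7) = 0.
By inclusion–exclusion: 3432 − 374 + 0 = 3058.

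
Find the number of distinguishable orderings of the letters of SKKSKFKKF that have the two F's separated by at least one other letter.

Total arrangements of SKKSKFKKF: 9!/(5!·2!·2!) = 756.
Arrangements with the F's together: treat FF as one letter, giving (8)!/(5!·2!) = 168.
Subtracting, 756 − 168 = 588 arrangements keep the F's apart.

588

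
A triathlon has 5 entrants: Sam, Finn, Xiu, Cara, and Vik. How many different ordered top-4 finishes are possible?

This is an ordered selection of 4 from 5: P(5,4).
That gives 5 × 4 × 3 × 2 = 120.

120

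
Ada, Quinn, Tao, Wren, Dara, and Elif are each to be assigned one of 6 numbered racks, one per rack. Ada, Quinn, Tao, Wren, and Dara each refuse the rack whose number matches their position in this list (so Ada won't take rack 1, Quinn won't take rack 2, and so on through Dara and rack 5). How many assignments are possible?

Let Aᵢ (for 1 ≤ i ≤ 5) be the placements that put person i in their forbidden rack. Any j of these fix j positions, leaving (6−j)! ways to fill the rest, and there are C(5,j) ways to pick which j.
By inclusion–exclusion, the number of valid placements is Σ_{j=0}^{5} (−1)^j C(5,j)·(6−j)!.
Computing: 720 − 600 + 240 − 60 + 10 − 1 = 309.

309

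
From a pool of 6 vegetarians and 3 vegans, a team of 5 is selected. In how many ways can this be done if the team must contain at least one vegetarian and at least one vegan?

With no constraint there are C(9,5) = 126 possible selections.
Subtract selections that omit an entire group: no vegetarians → C(3,5) = 0; no vegans → C(6,5) = 6.
Both groups omitted at once is impossible, so 126 − 6 = 120.

120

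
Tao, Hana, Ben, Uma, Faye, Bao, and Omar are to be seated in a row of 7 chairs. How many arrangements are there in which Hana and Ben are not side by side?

3600

There are 7! = 5040 arrangements in all. If Hana and Ben are adjacent, merging them into one block gives 2·(6)! = 1440 arrangements.
So 5040 − 1440 = 3600 arrangements keep them apart.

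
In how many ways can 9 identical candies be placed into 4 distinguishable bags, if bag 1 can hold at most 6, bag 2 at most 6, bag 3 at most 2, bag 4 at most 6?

106

Ignoring the caps, the number of non-negative solutions to x_1+…+x_4 = 9 is C(12,3) = 220.
Subtract solutions that violate a single cap (substitute x_i' = x_i − (cap_i+1)): x_1 ≥ 7 gives C(5,3) = 10; x_2 ≥ 7 gives C(5,3) = 10; x_3 ≥ 3 gives C(9,3) = 84; x_4 ≥ 7 gives C(5,3) = 10. Together 114.
No two caps can be exceeded simultaneously, so the pair terms are all 0.
By inclusion–exclusion the count is 220 − 114 + 0 = 106.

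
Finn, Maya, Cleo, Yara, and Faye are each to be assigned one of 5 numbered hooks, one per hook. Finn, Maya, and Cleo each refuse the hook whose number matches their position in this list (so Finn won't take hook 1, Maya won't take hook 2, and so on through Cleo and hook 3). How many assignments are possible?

Let Aᵢ (for i ∈ {1, 2, 3}) be the placements that put person i in their forbidden hook. Any j of these fix j positions, leaving (5−j)! ways to fill the rest, and there are C(3,j) ways to pick which j.
By inclusion–exclusion, the number of valid placements is Σ_{j=0}^{3} (−1)^j C(3,j)·(5−j)!.
Computing: 120 − 72 + 18 − 2 = 64.

64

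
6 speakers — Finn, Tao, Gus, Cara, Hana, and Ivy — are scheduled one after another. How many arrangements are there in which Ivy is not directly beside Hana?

There are 6! = 720 arrangements in all. If Ivy and Hana are adjacent, merging them into one block gives 2·(5)! = 240 arrangements.
Complementary counting: 720 − 240 = 480.

480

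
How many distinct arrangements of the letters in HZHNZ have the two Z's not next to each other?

There are 5!/(2!·2!) = 30 arrangements of HZHNZ in total.
Arrangements with the Z's together: treat ZZ as one letter, giving (4)!/(2!) = 12.
Hence 30 − 12 = 18.

18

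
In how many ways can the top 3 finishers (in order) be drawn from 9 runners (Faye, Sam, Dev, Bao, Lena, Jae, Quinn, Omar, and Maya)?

504

There are 9 choices for 1st place, 8 for 2nd, and 7 for 3rd.
That gives 9 × 8 × 7 = 504.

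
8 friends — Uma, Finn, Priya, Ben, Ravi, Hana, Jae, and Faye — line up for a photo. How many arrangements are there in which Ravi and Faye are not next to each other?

30240

Of the 8! = 40320 arrangements, those with Ravi and Faye adjacent number 2 × 7! = 10080 (treat the pair as a block with 2 internal orders).
Complementary counting: 40320 − 10080 = 30240.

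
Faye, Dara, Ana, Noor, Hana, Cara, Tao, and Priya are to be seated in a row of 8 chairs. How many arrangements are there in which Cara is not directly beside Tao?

Of the 8! = 40320 arrangements, those with Cara and Tao adjacent number 2 × 7! = 10080 (treat the pair as a block with 2 internal orders).
Complementary counting: 40320 − 10080 = 30240.

30240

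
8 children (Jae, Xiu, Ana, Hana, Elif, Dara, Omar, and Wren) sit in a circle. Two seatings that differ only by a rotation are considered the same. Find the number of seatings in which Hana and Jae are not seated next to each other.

Without the restriction there are (7)! = 5040 seatings.
Seatings with Hana beside Jae: treat them as a block with 2 internal orders, giving 2 × (6)! = 1440.
Subtracting, 5040 − 1440 = 3600.

3600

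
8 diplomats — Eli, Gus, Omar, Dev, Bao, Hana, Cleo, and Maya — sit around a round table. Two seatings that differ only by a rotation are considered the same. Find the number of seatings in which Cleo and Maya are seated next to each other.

Glue Cleo and Maya into a block (2 internal orders). Seating 7 units around a circle gives (6)! arrangements.
So 2 × (6)! = 2 × 720 = 1440.

1440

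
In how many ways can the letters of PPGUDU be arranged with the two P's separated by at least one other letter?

There are 6!/(2!·2!) = 180 arrangements of PPGUDU in total.
If the two P's are adjacent, glue them into one block, leaving 5 items to arrange: (5)!/(2!) = 60 ways.
Subtracting, 180 − 60 = 120 arrangements keep the P's apart.

120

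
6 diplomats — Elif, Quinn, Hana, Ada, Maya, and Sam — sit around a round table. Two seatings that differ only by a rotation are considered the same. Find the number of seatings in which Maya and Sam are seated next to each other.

Treat {Maya, Sam} as one unit (2 internal orders) and seat the resulting 5 units around the table: (4)! circular arrangements.
So 2 × (4)! = 2 × 24 = 48.

48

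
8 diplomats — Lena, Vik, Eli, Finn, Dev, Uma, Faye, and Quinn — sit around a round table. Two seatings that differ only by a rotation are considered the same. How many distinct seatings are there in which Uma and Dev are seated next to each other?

1440

Treat {Uma, Dev} as one unit (2 internal orders) and seat the resulting 7 units around the table: (6)! circular arrangements.
So 2 × (6)! = 2 × 720 = 1440.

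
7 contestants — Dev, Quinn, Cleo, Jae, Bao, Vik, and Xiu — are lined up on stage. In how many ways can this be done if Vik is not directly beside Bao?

3600

There are 7! = 5040 arrangements in all. If Vik and Bao are adjacent, merging them into one block gives 2·(6)! = 1440 arrangements.
Complementary counting: 5040 − 1440 = 3600.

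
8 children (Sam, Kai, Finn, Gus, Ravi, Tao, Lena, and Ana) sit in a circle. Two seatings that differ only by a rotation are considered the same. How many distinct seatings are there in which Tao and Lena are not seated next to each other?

All circular seatings of 8 people number (7)! = 5040.
Seatings with Tao beside Lena: treat them as a block with 2 internal orders, giving 2 × (6)! = 1440.
Subtracting, 5040 − 1440 = 3600.

3600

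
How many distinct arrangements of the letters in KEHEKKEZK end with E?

Fix E in the last position and arrange the remaining 8 letters.
Those 8 letters have E appearing twice and K appearing 4 times, giving (8)!/(4!·2!) = 840.

840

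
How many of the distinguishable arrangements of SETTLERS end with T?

1260

Fix T in the last position and arrange the remaining 7 letters.
Those 7 letters have E appearing twice and S appearing twice, giving (7)!/(2!·2!) = 1260.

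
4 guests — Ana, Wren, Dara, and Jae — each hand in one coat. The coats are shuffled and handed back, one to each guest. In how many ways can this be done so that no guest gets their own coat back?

9

This is the derangement count D_4: permutations of 4 items with no fixed point.
By inclusion–exclusion this is Σ_{j=0}^{4} (−1)^j C(4,j)·(4−j)!.
Computing: 24 − 24 + 12 − 4 + 1 = 9.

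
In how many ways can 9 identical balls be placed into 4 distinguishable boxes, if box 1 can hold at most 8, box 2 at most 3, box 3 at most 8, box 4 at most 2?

Ignoring the caps, the number of non-negative solutions to x_1+…+x_4 = 9 is C(12,3) = 220.
Subtract solutions that violate a single cap (substitute x_i' = x_i − (cap_i+1)): x_1 ≥ 9 gives C(3,3) = 1; x_2 ≥ 4 gives C(8,3) = 56; x_3 ≥ 9 gives C(3,3) = 1; x_4 ≥ 3 gives C(9,3) = 84. Together 142.
Add back pairs where two caps are both exceeded: 0 + 0 + 0 + 0 + 10 + 0 = 10.
By inclusion–exclusion the count is 220 − 142 + 10 = 88.

88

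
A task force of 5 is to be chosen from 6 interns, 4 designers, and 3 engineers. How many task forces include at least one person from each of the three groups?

Total 5-person selections from all 13: C(13,5) = 1287.
Selections missing a whole group: no interns → C(7,5) = 21; no designers → C(9,5) = 126; no engineers → C(10,5) = 252.
Add back selections omitting two groups (i.e. drawn from a single group): C(6,5) + C(4,5) + C(3,5) = 6.
By inclusion–exclusion: 1287 − 399 + 6 = 894.

894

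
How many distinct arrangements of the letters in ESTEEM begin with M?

20

Fix M in the first position and arrange the remaining 5 letters.
Those 5 letters have E appearing 3 times, giving (5)!/(3!) = 20.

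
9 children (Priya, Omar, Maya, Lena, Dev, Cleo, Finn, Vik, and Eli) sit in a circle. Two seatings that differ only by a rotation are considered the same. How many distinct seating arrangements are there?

Around a circle, 9 distinct people have 9!/9 = (8)! = 40320 rotationally distinct seatings.

40320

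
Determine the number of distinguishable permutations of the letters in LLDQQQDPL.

5040

Letter multiplicities in LLDQQQDPL: D×2, L×3, P×1, Q×3.
Dividing 9! = 362880 by 3!·3!·2! = 72 for the repeated letters gives 5040.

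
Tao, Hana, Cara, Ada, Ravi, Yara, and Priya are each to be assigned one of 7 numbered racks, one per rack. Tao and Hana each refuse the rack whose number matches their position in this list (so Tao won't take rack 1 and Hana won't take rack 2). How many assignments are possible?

3720

Let Aᵢ (for i ∈ {1, 2}) be the placements that put person i in their forbidden rack. Any j of these fix j positions, leaving (7−j)! ways to fill the rest, and there are C(2,j) ways to pick which j.
By inclusion–exclusion, the number of valid placements is Σ_{j=0}^{2} (−1)^j C(2,j)·(7−j)!.
Computing: 5040 − 1440 + 120 = 3720.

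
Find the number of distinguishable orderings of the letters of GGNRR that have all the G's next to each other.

12

Treat the 2 copies of G as a single block. The multiset to arrange is then {GG, N, R, R}, 4 items in all.
That gives (4)!/(2!) = 12 arrangements.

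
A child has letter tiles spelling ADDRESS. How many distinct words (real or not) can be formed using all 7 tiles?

1260

Letter multiplicities in ADDRESS: A×1, D×2, E×1, R×1, S×2.
Dividing 7! = 5040 by 2!·2! = 4 for the repeated letters gives 1260.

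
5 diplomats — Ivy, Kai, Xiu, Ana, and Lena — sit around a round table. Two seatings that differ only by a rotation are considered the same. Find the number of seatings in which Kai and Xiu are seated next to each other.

12

Treat {Kai, Xiu} as one unit (2 internal orders) and seat the resulting 4 units around the table: (3)! circular arrangements.
So 2 × (3)! = 2 × 6 = 12.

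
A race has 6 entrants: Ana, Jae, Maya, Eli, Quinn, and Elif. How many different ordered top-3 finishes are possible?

120

There are 6 choices for 1st place, 5 for 2nd, and 4 for 3rd.
That gives 6 × 5 × 4 = 120.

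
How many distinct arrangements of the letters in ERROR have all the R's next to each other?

6

Treat the 3 copies of R as a single block. The multiset to arrange is then {RRR, E, O}, 3 items in all.
All 3 items are distinct, so there are (3)! = 6 arrangements.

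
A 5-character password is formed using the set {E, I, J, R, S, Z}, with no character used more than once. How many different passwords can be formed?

720

With no repetition, fill the 5 characters in order: 6 choices, then 5, down to 2.
That product is 6 × 5 × 4 × 3 × 2 = 720.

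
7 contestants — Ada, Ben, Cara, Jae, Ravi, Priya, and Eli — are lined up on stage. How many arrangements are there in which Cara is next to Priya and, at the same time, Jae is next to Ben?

480

Treat {Cara,Priya} as one block (2 orders) and {Jae,Ben} as another (2 orders).
That leaves 5 units to arrange: 2 × 2 × 5! = 4 × 120 = 480.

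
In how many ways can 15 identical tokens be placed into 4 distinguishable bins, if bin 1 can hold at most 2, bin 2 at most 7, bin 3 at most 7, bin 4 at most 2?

18

Ignoring the caps, the number of non-negative solutions to x_1+…+x_4 = 15 is C(18,3) = 816.
Subtract solutions that violate a single cap (substitute x_i' = x_i − (cap_i+1)): x_1 ≥ 3 gives C(15,3) = 455; x_2 ≥ 8 gives C(10,3) = 120; x_3 ≥ 8 gives C(10,3) = 120; x_4 ≥ 3 gives C(15,3) = 455. Together 1150.
Add back pairs where two caps are both exceeded: 35 + 35 + 220 + 0 + 35 + 35 = 360.
Subtract triples: 0 + 4 + 4 + 0 = 8.
By inclusion–exclusion the count is 816 − 1150 + 360 − 8 = 18.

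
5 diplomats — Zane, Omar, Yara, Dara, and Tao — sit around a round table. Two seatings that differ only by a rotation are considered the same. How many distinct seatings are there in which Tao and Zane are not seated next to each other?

All circular seatings of 5 people number (4)! = 24.
Those with Tao next to Zane: fuse the pair into one unit and seat 4 units around a circle — 2·(3)! = 12.
Subtracting, 24 − 12 = 12.

12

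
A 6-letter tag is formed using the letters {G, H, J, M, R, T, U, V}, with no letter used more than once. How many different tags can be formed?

20160

With no repetition, fill the 6 letters in order: 8 choices, then 7, down to 3.
That product is 8 × 7 × 6 × 5 × 4 × 3 = 20160.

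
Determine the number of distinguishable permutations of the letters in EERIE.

EERIE has 5 letters with E appearing 3 times.
The number of distinct arrangements is 5!/(3!) = 120/6 = 20.

20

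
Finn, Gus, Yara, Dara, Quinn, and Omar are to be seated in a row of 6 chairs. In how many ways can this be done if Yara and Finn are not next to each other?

480

There are 6! = 720 arrangements in all. If Yara and Finn are adjacent, merging them into one block gives 2·(5)! = 240 arrangements.
Complementary counting: 720 − 240 = 480.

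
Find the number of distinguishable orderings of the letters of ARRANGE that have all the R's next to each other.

360

Treat the 2 copies of R as a single block. The multiset to arrange is then {RR, A, A, E, G, N}, 6 items in all.
That gives (6)!/(2!) = 360 arrangements.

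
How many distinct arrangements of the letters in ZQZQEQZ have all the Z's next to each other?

20

Treat the 3 copies of Z as a single block. The multiset to arrange is then {ZZZ, E, Q, Q, Q}, 5 items in all.
That gives (5)!/(3!) = 20 arrangements.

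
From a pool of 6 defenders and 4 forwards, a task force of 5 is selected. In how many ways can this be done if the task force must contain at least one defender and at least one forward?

246

Unrestricted: C(10,5) = 252 ways to pick any 5 of the 10.
Selections missing a whole group: no defenders → C(4,5) = 0; no forwards → C(6,5) = 6.
Both groups omitted at once is impossible, so 252 − 6 = 246.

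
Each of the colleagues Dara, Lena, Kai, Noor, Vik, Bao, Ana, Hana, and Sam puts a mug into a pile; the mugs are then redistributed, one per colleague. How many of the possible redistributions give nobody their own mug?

133496

Count assignments avoiding every fixed point. For any j of the 9 colleagues fixed to their own mug, the other 9−j can be arranged in (9−j)! ways.
By inclusion–exclusion this is Σ_{j=0}^{9} (−1)^j C(9,j)·(9−j)!.
Computing: 362880 − 362880 + 181440 − 60480 + 15120 − 3024 + 504 − 72 + 9 − 1 = 133496.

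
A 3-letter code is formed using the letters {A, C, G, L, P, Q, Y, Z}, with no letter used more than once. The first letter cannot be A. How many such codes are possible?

294

The first letter has 8−1 = 7 choices (anything except A).
The remaining 2 letters are filled from the other 7 symbols without repetition: 7 × 6 = 42.
Total: 7 × 42 = 294.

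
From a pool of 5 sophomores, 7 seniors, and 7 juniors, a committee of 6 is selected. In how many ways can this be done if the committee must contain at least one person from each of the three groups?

With no constraint there are C(19,6) = 27132 possible selections.
Subtract selections that omit an entire group: no sophomores → C(14,6) = 3003; no seniors → C(12,6) = 924; no juniors → C(12,6) = 924.
Add back selections omitting two groups (i.e. drawn from a single group): C(5,6) + C(7,6) + C(7,6) = 14.
By inclusion–exclusion: 27132 − 4851 + 14 = 22295.

22295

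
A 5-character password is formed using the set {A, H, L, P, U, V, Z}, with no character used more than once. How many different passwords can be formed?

2520

Choose and order 5 of the 7 symbols: the first character has 7 options, the next 6, and so on down to 3.
That product is 7 × 6 × 5 × 4 × 3 = 2520.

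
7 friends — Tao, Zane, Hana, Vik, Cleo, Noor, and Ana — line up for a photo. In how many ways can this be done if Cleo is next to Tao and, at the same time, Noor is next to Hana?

Treat {Cleo,Tao} as one block (2 orders) and {Noor,Hana} as another (2 orders).
That leaves 5 units to arrange: 2 × 2 × 5! = 4 × 120 = 480.

480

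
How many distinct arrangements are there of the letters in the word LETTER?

180

Letter multiplicities in LETTER: E×2, L×1, R×1, T×2.
So there are 6! / (2!·2!) = 180 distinguishable arrangements.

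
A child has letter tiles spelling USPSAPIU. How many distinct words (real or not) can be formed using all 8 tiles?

5040

USPSAPIU has 8 letters with P appearing twice, S appearing twice, and U appearing twice.
So there are 8! / (2!·2!·2!) = 5040 distinguishable arrangements.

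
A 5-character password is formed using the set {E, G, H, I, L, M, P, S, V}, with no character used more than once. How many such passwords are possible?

15120

Choose and order 5 of the 9 symbols: the first character has 9 options, the next 8, and so on down to 5.
That product is 9 × 8 × 7 × 6 × 5 = 15120.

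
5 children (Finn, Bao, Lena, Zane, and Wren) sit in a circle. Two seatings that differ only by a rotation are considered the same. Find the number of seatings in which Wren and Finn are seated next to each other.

Glue Wren and Finn into a block (2 internal orders). Seating 4 units around a circle gives (3)! arrangements.
So 2 × (3)! = 2 × 6 = 12.

12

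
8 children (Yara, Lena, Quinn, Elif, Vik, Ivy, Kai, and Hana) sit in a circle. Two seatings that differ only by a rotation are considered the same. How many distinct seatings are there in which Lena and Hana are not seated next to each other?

All circular seatings of 8 people number (7)! = 5040.
Seatings with Lena beside Hana: treat them as a block with 2 internal orders, giving 2 × (6)! = 1440.
Subtracting, 5040 − 1440 = 3600.

3600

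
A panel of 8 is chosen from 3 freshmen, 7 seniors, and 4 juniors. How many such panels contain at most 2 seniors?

154

Split by how many seniors are chosen (0 through 2).
Sum: C(7,0)·C(7,8) + C(7,1)·C(7,7) + C(7,2)·C(7,6) = 0 + 7 + 147 = 154.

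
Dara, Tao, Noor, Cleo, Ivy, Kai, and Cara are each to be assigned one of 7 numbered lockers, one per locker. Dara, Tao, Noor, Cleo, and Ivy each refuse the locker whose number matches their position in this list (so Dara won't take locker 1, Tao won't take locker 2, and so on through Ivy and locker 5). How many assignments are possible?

Let Aᵢ (for 1 ≤ i ≤ 5) be the placements that put person i in their forbidden locker. Any j of these fix j positions, leaving (7−j)! ways to fill the rest, and there are C(5,j) ways to pick which j.
By inclusion–exclusion, the number of valid placements is Σ_{j=0}^{5} (−1)^j C(5,j)·(7−j)!.
Computing: 5040 − 3600 + 1200 − 240 + 30 − 2 = 2428.

2428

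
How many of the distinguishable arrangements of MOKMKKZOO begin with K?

Fix K in the first position and arrange the remaining 8 letters.
Those 8 letters have K appearing twice, M appearing twice, and O appearing 3 times, giving (8)!/(3!·2!·2!) = 1680.

1680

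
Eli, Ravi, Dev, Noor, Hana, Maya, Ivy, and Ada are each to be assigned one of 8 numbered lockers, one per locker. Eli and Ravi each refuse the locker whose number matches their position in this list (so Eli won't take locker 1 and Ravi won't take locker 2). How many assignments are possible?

30960

Let Aᵢ (for i ∈ {1, 2}) be the placements that put person i in their forbidden locker. Any j of these fix j positions, leaving (8−j)! ways to fill the rest, and there are C(2,j) ways to pick which j.
By inclusion–exclusion, the number of valid placements is Σ_{j=0}^{2} (−1)^j C(2,j)·(8−j)!.
Computing: 40320 − 10080 + 720 = 30960.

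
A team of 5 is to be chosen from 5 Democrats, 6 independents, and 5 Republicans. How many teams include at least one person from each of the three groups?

Total 5-person selections from all 16: C(16,5) = 4368.
Selections missing a whole group: no Democrats → C(11,5) = 462; no independents → C(10,5) = 252; no Republicans → C(11,5) = 462.
Add back selections omitting two groups (i.e. drawn from a single group): C(5,5) + C(6,5) + C(5,5) = 8.
By inclusion–exclusion: 4368 − 1176 + 8 = 3200.

3200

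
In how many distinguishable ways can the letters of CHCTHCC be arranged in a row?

The 7 letters of CHCTHCC have repeats: C appearing 4 times and H appearing twice.
Dividing 7! = 5040 by 4!·2! = 48 for the repeated letters gives 105.

105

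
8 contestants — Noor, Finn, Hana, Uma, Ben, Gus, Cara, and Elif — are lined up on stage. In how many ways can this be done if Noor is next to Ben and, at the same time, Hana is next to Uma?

2880

Treat {Noor,Ben} as one block (2 orders) and {Hana,Uma} as another (2 orders).
That leaves 6 units to arrange: 2 × 2 × 6! = 4 × 720 = 2880.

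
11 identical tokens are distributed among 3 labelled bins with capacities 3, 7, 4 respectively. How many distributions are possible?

By stars and bars, unrestricted non-negative solutions to x_1+…+x_3 = 11 number C(11+2,2) = 78.
Subtract solutions that violate a single cap (substitute x_i' = x_i − (cap_i+1)): x_1 ≥ 4 gives C(9,2) = 36; x_2 ≥ 8 gives C(5,2) = 10; x_3 ≥ 5 gives C(8,2) = 28. Together 74.
Add back pairs where two caps are both exceeded: 0 + 6 + 0 = 6.
By inclusion–exclusion the count is 78 − 74 + 6 = 10.

10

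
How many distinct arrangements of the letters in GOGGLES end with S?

120

With the last slot taken by S, it remains to arrange the other 6 letters (GOGGLE).
Those 6 letters have G appearing 3 times, giving (6)!/(3!) = 120.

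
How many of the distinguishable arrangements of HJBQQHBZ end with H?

1260

Fix H in the last position and arrange the remaining 7 letters.
Those 7 letters have B appearing twice and Q appearing twice, giving (7)!/(2!·2!) = 1260.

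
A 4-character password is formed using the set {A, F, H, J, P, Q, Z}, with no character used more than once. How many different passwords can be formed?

This is a permutation of 4 out of 7: P(7,4) = 7!/3!.
That product is 7 × 6 × 5 × 4 = 840.

840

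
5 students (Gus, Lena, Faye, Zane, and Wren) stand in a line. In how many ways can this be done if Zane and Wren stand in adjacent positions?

48

Place the 3 others and the Zane-Wren pair as 4 objects in a line; the pair has 2 internal arrangements.
That gives 2 × 4! = 2 × 24 = 48.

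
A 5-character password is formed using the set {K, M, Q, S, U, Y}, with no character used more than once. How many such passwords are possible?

720

Choose and order 5 of the 6 symbols: the first character has 6 options, the next 5, and so on down to 2.
6 × 5 × 4 × 3 × 2 = 720.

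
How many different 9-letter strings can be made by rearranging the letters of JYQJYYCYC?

Letter multiplicities in JYQJYYCYC: C×2, J×2, Q×1, Y×4.
So there are 9! / (4!·2!·2!) = 3780 distinguishable arrangements.

3780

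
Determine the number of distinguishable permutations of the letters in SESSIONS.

The 8 letters of SESSIONS have repeats: S appearing 4 times.
So there are 8! / (4!) = 1680 distinguishable arrangements.

1680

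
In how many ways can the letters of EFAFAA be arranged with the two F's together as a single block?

20

Treat the 2 copies of F as a single block. The multiset to arrange is then {FF, A, A, A, E}, 5 items in all.
That gives (5)!/(3!) = 20 arrangements.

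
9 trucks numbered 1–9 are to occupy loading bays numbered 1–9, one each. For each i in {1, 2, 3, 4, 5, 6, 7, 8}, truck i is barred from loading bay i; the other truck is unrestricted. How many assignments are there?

Let Aᵢ (for 1 ≤ i ≤ 8) be the placements that put truck i in its forbidden loading bay. Any j of these fix j positions, leaving (9−j)! ways to fill the rest, and there are C(8,j) ways to pick which j.
By inclusion–exclusion, the number of valid placements is Σ_{j=0}^{8} (−1)^j C(8,j)·(9−j)!.
Computing: 362880 − 322560 + 141120 − 40320 + 8400 − 1344 + 168 − 16 + 1 = 148329.

148329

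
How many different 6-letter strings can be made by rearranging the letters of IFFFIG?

60

Letter multiplicities in IFFFIG: F×3, G×1, I×2.
So there are 6! / (3!·2!) = 60 distinguishable arrangements.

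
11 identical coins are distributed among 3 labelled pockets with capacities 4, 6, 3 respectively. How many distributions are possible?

6

Without the upper bounds there are C(13,2) = 78 ways to split 11 among 3 pockets.
Subtract solutions that violate a single cap (substitute x_i' = x_i − (cap_i+1)): x_1 ≥ 5 gives C(8,2) = 28; x_2 ≥ 7 gives C(6,2) = 15; x_3 ≥ 4 gives C(9,2) = 36. Together 79.
Add back pairs where two caps are both exceeded: 0 + 6 + 1 = 7.
By inclusion–exclusion the count is 78 − 79 + 7 = 6.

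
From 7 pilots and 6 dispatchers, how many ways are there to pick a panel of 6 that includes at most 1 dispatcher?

133

Split by how many dispatchers are chosen (0 through 1).
Sum: C(6,0)·C(7,6) + C(6,1)·C(7,5) = 7 + 126 = 133.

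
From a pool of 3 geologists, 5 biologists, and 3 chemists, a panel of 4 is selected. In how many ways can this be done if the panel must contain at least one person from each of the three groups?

Total 4-person selections from all 11: C(11,4) = 330.
Selections missing a whole group: no geologists → C(8,4) = 70; no biologists → C(6,4) = 15; no chemists → C(8,4) = 70.
Add back selections omitting two groups (i.e. drawn from a single group): C(3,4) + C(5,4) + C(3,4) = 5.
By inclusion–exclusion: 330 − 155 + 5 = 180.

180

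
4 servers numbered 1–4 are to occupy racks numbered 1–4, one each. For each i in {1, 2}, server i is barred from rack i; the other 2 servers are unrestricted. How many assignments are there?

14

Let Aᵢ (for i ∈ {1, 2}) be the placements that put server i in its forbidden rack. Any j of these fix j positions, leaving (4−j)! ways to fill the rest, and there are C(2,j) ways to pick which j.
By inclusion–exclusion, the number of valid placements is Σ_{j=0}^{2} (−1)^j C(2,j)·(4−j)!.
Computing: 24 − 12 + 2 = 14.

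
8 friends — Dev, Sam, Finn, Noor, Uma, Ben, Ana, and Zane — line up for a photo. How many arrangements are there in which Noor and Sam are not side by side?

30240

There are 8! = 40320 arrangements in all. If Noor and Sam are adjacent, merging them into one block gives 2·(7)! = 10080 arrangements.
So 40320 − 10080 = 30240 arrangements keep them apart.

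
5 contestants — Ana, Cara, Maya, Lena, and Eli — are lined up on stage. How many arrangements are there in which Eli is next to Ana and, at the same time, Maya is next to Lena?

24

Treat {Eli,Ana} as one block (2 orders) and {Maya,Lena} as another (2 orders).
That leaves 3 units to arrange: 2 × 2 × 3! = 4 × 6 = 24.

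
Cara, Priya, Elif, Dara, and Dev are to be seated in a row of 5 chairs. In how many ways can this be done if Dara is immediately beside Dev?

48

Glue Dara and Dev into one block (2 internal orders), leaving 4 units to arrange in a row.
So the count is 2·(4)! = 48.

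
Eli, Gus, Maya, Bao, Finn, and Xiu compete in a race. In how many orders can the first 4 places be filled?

360

There are 6 choices for 1st place, 5 for 2nd, and so on down to 3 for position 4.
That gives 6 × 5 × 4 × 3 = 360.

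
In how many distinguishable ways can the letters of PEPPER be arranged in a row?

60

Letter multiplicities in PEPPER: E×2, P×3, R×1.
Dividing 6! = 720 by 3!·2! = 12 for the repeated letters gives 60.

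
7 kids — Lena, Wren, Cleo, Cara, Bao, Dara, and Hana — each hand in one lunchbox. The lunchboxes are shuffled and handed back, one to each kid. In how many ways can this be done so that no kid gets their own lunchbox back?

Let Aᵢ be the assignments in which kid i gets their own lunchbox. We want the size of the complement of A₁∪…∪A_7.
By inclusion–exclusion this is Σ_{j=0}^{7} (−1)^j C(7,j)·(7−j)!.
Computing: 5040 − 5040 + 2520 − 840 + 210 − 42 + 7 − 1 = 1854.

1854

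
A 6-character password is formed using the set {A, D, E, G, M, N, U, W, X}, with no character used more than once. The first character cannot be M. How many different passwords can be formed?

The first character has 9−1 = 8 choices (anything except M).
The remaining 5 characters are filled from the other 8 symbols without repetition: 8 × 7 × 6 × 5 × 4 = 6720.
Total: 8 × 6720 = 53760.

53760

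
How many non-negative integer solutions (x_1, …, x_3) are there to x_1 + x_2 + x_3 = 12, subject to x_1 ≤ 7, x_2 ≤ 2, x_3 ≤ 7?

By stars and bars, unrestricted non-negative solutions to x_1+…+x_3 = 12 number C(12+2,2) = 91.
Subtract solutions that violate a single cap (substitute x_i' = x_i − (cap_i+1)): x_1 ≥ 8 gives C(6,2) = 15; x_2 ≥ 3 gives C(11,2) = 55; x_3 ≥ 8 gives C(6,2) = 15. Together 85.
Add back pairs where two caps are both exceeded: 3 + 0 + 3 = 6.
By inclusion–exclusion the count is 91 − 85 + 6 = 12.

12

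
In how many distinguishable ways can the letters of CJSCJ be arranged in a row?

The 5 letters of CJSCJ have repeats: C appearing twice and J appearing twice.
The number of distinct arrangements is 5!/(2!·2!) = 120/4 = 30.

30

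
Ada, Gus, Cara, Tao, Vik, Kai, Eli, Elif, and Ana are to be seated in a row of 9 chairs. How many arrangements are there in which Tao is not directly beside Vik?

Of the 9! = 362880 arrangements, those with Tao and Vik adjacent number 2 × 8! = 80640 (treat the pair as a block with 2 internal orders).
So 362880 − 80640 = 282240 arrangements keep them apart.

282240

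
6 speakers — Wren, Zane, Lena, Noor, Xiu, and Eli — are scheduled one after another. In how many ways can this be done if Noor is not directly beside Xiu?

There are 6! = 720 arrangements in all. If Noor and Xiu are adjacent, merging them into one block gives 2·(5)! = 240 arrangements.
Complementary counting: 720 − 240 = 480.

480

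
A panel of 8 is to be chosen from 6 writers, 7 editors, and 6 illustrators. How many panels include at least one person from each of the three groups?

Unrestricted: C(19,8) = 75582 ways to pick any 8 of the 19.
Subtract selections that omit an entire group: no writers → C(13,8) = 1287; no editors → C(12,8) = 495; no illustrators → C(13,8) = 1287.
Add back selections omitting two groups (i.e. drawn from a single group): C(6,8) + C(7,8) + C(6,8) = 0.
By inclusion–exclusion: 75582 − 3069 + 0 = 72513.

72513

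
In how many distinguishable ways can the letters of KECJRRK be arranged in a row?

1260

KECJRRK has 7 letters with K appearing twice and R appearing twice.
So there are 7! / (2!·2!) = 1260 distinguishable arrangements.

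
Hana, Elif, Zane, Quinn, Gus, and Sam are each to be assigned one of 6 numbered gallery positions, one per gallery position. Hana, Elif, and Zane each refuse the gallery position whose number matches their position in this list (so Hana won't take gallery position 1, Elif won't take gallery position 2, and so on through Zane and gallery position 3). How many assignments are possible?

Let Aᵢ (for i ∈ {1, 2, 3}) be the placements that put person i in their forbidden gallery position. Any j of these fix j positions, leaving (6−j)! ways to fill the rest, and there are C(3,j) ways to pick which j.
By inclusion–exclusion, the number of valid placements is Σ_{j=0}^{3} (−1)^j C(3,j)·(6−j)!.
Computing: 720 − 360 + 72 − 6 = 426.

426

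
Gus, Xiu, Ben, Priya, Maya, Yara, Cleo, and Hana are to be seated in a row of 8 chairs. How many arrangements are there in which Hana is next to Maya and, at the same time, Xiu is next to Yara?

2880

Treat {Hana,Maya} as one block (2 orders) and {Xiu,Yara} as another (2 orders).
That leaves 6 units to arrange: 2 × 2 × 6! = 4 × 720 = 2880.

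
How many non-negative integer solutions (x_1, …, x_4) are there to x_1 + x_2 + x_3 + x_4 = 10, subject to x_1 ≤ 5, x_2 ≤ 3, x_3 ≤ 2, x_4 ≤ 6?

53

Ignoring the caps, the number of non-negative solutions to x_1+…+x_4 = 10 is C(13,3) = 286.
Subtract solutions that violate a single cap (substitute x_i' = x_i − (cap_i+1)): x_1 ≥ 6 gives C(7,3) = 35; x_2 ≥ 4 gives C(9,3) = 84; x_3 ≥ 3 gives C(10,3) = 120; x_4 ≥ 7 gives C(6,3) = 20. Together 259.
Add back pairs where two caps are both exceeded: 1 + 4 + 0 + 20 + 0 + 1 = 26.
By inclusion–exclusion the count is 286 − 259 + 26 = 53.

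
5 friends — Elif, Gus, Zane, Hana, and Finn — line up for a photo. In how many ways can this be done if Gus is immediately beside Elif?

48

Treat {Gus, Elif} as a single unit. There are 4 units to order, and the pair itself can be ordered 2 ways.
So the count is 2·(4)! = 48.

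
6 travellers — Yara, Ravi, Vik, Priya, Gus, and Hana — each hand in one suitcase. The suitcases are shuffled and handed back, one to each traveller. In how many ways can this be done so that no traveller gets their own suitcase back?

265

Count assignments avoiding every fixed point. For any j of the 6 travellers fixed to their own suitcase, the other 6−j can be arranged in (6−j)! ways.
By inclusion–exclusion this is Σ_{j=0}^{6} (−1)^j C(6,j)·(6−j)!.
Computing: 720 − 720 + 360 − 120 + 30 − 6 + 1 = 265.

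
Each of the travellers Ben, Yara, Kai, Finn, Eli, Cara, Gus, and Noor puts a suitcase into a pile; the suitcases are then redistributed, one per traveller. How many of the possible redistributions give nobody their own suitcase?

14833

Let Aᵢ be the assignments in which traveller i gets their own suitcase. We want the size of the complement of A₁∪…∪A_8.
By inclusion–exclusion this is Σ_{j=0}^{8} (−1)^j C(8,j)·(8−j)!.
Computing: 40320 − 40320 + 20160 − 6720 + 1680 − 336 + 56 − 8 + 1 = 14833.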